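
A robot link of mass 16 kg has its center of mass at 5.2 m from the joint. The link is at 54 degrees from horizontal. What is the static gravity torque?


tau = m*g*L*cos(angle)
= 16 * 9.81 * 5.2 * cos(54 deg)
= 16 * 9.81 * 5.2 * 0.5878
= 479.7456 Nm


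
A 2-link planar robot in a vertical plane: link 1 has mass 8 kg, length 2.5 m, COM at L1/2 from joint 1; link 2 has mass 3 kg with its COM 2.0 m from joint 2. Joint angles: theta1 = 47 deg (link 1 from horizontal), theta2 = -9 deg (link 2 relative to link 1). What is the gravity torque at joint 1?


Horizontal distance from joint 1 to link-1 COM:
  x_c1 = (L1/2)*cos(t1) = 1.25 * 0.682 = 0.8525 m
Horizontal distance from joint 1 to link-2 COM:
  x_c2 = L1*cos(t1) + Lc2*cos(t1+t2)
       = 2.5*0.682 + 2.0*0.788 = 3.281 m
tau1 = m1*g*x_c1 + m2*g*x_c2
     = 8*9.81*0.8525 + 3*9.81*3.281
     = 66.904 + 96.5603
     = 163.4644 Nm


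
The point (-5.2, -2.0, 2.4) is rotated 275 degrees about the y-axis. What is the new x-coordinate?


Rotation about y-axis: x' = x*cos(theta) + z*sin(theta)
= -5.2 * 0.0872 + 2.4 * -0.9962
= -2.8441


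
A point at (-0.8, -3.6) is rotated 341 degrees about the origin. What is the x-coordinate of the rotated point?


x' = x*cos(theta) - y*sin(theta)
cos(341 deg) = 0.9455, sin(341 deg) = -0.3256
x' = -0.8 * 0.9455 - -3.6 * -0.3256
= -0.7564 - 1.172
= -1.9285


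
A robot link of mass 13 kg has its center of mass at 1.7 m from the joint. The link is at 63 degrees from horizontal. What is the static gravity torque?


tau = m*g*L*cos(angle)
= 13 * 9.81 * 1.7 * cos(63 deg)
= 13 * 9.81 * 1.7 * 0.454
= 98.4256 Nm


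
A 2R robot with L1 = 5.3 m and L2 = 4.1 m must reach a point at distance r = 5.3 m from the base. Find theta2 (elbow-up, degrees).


cos(theta2) = (r^2 - L1^2 - L2^2) / (2*L1*L2)
cos(theta2) = (28.09 - 28.09 - 16.81) / 43.46
cos(theta2) = -0.386792
theta2 = 112.7551 degrees


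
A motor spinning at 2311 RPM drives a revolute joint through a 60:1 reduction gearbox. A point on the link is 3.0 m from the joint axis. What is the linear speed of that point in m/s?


omega_motor = 2311 * 2*pi/60 = 242.0074 rad/s
omega_joint = omega_motor / 60 = 4.0335 rad/s
v = omega_joint * r = 4.0335 * 3.0
= 12.1004 m/s


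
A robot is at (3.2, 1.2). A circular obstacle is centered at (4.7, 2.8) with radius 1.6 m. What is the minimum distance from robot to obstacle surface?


center_dist = sqrt((3.2-4.7)^2 + (1.2-2.8)^2)
= sqrt(2.25 + 2.56)
= 2.1932
min_dist = center_dist - radius = 2.1932 - 1.6 = 0.5932 m


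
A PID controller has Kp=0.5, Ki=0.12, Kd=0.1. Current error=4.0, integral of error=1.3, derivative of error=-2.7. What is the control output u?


u = Kp*e + Ki*int(e) + Kd*de/dt
= 0.5*4.0 + 0.12*1.3 + 0.1*(-2.7)
= 2.0 + 0.156 + -0.27
= 1.886


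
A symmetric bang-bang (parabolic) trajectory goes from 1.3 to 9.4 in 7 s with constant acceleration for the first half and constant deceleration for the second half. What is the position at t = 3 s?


Symmetric rest-to-rest: each phase covers (pf-p0)/2 in time T/2. 0.5*a*(T/2)^2 = (pf-p0)/2 => a = 4*(pf-p0)/T^2
a = 4*(9.4-1.3)/7^2 = 0.6612
t = 3 is in the acceleration phase (t <= T/2).
p = p0 + 0.5*a*t^2 = 1.3 + 0.5*0.6612*3^2
= 4.2755


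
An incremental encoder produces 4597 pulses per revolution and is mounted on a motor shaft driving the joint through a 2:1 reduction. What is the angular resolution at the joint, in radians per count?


counts per rev = 4597
effective counts at joint = 4597 * 2 = 9194
resolution = 2*pi / 9194
= 6.8340e-04 rad/count


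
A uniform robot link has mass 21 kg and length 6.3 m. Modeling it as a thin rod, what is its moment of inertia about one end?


I = (1/3) * m * L^2
= (1/3) * 21 * 6.3^2
= 0.333333 * 21 * 39.69
= 277.83 kg*m^2


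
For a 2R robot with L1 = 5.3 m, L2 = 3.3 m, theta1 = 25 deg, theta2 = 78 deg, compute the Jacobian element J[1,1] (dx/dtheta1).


J[1,1] = -L1*sin(t1) - L2*sin(t1+t2)
= -5.3*sin(25) - 3.3*sin(103)
= -5.4553


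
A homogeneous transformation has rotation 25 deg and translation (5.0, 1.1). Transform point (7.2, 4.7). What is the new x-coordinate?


x' = cos(theta)*px - sin(theta)*py + tx
= 0.9063*7.2 - 0.4226*4.7 + 5.0
= 9.5391


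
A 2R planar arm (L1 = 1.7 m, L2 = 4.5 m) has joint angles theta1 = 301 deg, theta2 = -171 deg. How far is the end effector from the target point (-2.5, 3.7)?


End effector via forward kinematics:
x = L1*cos(t1) + L2*cos(t1+t2) = -2.017
y = L1*sin(t1) + L2*sin(t1+t2) = 1.99
Distance to target:
d = sqrt((-2.5 - -2.017)^2 + (3.7 - 1.99)^2)
= sqrt(0.2333 + 2.924)
= 1.7769 m


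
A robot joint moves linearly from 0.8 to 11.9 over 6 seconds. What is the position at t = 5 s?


s = t/T = 5/6 = 0.8333
p(t) = p0 + (pf-p0)*s
= 0.8 + (11.9 - 0.8) * 0.8333
= 10.05


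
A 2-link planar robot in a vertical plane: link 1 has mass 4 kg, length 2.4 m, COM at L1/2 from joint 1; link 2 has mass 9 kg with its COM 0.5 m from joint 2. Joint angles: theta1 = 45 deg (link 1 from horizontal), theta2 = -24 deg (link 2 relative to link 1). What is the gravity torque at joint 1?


Horizontal distance from joint 1 to link-1 COM:
  x_c1 = (L1/2)*cos(t1) = 1.2 * 0.7071 = 0.8485 m
Horizontal distance from joint 1 to link-2 COM:
  x_c2 = L1*cos(t1) + Lc2*cos(t1+t2)
       = 2.4*0.7071 + 0.5*0.9336 = 2.1638 m
tau1 = m1*g*x_c1 + m2*g*x_c2
     = 4*9.81*0.8485 + 9*9.81*2.1638
     = 33.2962 + 191.046
     = 224.3423 Nm


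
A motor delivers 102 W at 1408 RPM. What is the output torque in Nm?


omega = 1408 * 2*pi/60 = 147.4454 rad/s
tau = P / omega = 102 / 147.4454
= 0.6918 Nm


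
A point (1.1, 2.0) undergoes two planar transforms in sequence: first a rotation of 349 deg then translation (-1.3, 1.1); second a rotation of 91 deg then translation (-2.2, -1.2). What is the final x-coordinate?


After transform 1:
x1 = cos(349)*1.1 - sin(349)*2.0 + -1.3 = 0.1614
y1 = sin(349)*1.1 + cos(349)*2.0 + 1.1 = 2.8534
After transform 2:
x2 = cos(91)*0.1614 - sin(91)*2.8534 + -2.2
= -5.0557


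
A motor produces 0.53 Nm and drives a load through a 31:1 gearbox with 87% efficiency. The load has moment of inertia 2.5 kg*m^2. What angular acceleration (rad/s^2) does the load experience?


tau_out = tau_motor * N * eta
= 0.53 * 31 * 0.87 = 14.2941 Nm
alpha = tau_out / I = 14.2941 / 2.5
= 5.7176 rad/s^2


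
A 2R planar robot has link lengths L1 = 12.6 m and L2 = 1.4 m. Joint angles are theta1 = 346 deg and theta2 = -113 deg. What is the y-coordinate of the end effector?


Convert angles to radians: theta1 = 6.0388, theta2 = -1.9722
y = L1*sin(theta1) + L2*sin(theta1+theta2)
y = -3.0482 + -1.1181
y = -4.1663


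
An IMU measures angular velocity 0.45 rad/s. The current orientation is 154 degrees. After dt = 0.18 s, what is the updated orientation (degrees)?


delta_theta = w * dt = 0.45 * 0.18 = 0.081 rad
= 4.641 deg
theta_new = 154 + 4.641 = 158.641 deg


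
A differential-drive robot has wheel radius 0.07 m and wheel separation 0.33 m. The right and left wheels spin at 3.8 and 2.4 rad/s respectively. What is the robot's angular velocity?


vR = r*wR = 0.07*3.8 = 0.266 m/s
vL = r*wL = 0.07*2.4 = 0.168 m/s
v = (vR+vL)/2 = 0.217 m/s
omega = (vR-vL)/L = 0.297 rad/s
angular velocity = 0.297 rad/s


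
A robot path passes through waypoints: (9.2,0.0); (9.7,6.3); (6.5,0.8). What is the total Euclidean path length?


Segment lengths:
  seg1 = sqrt((0.5)^2 + (6.3)^2) = 6.3198
  seg2 = sqrt((-3.2)^2 + (-5.5)^2) = 6.3632
Total = 12.683


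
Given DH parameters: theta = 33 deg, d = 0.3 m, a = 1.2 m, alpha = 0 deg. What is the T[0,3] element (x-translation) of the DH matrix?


T[0,3] = a * cos(theta)
= 1.2 * cos(33 deg)
= 1.2 * 0.8387
= 1.0064


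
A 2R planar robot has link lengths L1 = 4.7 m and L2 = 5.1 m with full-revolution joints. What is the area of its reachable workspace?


r_max = L1 + L2 = 9.8 m
r_min = |L1 - L2| = 0.4 m
Area = pi*(r_max^2 - r_min^2)
= pi*(96.04 - 0.16)
= pi * 95.88
= 301.2159 m^2


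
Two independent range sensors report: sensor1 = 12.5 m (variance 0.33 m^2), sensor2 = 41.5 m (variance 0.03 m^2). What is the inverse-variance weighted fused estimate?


w1 = (1/var1) / (1/var1 + 1/var2)
   = 3.0303 / (3.0303 + 33.3333) = 0.0833
w2 = 1 - w1 = 0.9167
fused = w1*s1 + w2*s2 = 1.0417 + 38.0417
= 39.0833 m


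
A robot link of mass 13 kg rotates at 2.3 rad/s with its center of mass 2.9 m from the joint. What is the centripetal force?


F = m * omega^2 * r
= 13 * 2.3^2 * 2.9
= 13 * 5.29 * 2.9
= 199.433 N


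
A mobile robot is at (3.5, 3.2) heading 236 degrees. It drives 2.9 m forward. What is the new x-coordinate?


x_new = x0 + d*cos(theta)
= 3.5 + 2.9*cos(236)
= 3.5 + -1.6217
= 1.8783


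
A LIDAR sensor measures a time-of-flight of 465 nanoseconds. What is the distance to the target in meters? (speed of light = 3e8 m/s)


tof = 465 ns = 4.65e-07 s
dist = c * tof / 2
= 3e8 * 4.65e-07 / 2
= 69.75 m


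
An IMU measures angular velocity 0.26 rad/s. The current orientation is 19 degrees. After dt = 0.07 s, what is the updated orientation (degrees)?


delta_theta = w * dt = 0.26 * 0.07 = 0.0182 rad
= 1.0428 deg
theta_new = 19 + 1.0428 = 20.0428 deg


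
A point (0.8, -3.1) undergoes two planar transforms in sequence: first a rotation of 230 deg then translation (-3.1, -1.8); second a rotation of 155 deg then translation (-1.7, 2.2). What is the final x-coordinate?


After transform 1:
x1 = cos(230)*0.8 - sin(230)*-3.1 + -3.1 = -5.989
y1 = sin(230)*0.8 + cos(230)*-3.1 + -1.8 = -0.4202
After transform 2:
x2 = cos(155)*-5.989 - sin(155)*-0.4202 + -1.7
= 3.9054


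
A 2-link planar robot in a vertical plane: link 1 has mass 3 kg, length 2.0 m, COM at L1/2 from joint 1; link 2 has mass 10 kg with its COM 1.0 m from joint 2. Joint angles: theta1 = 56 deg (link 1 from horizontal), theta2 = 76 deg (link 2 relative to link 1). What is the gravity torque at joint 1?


Horizontal distance from joint 1 to link-1 COM:
  x_c1 = (L1/2)*cos(t1) = 1.0 * 0.5592 = 0.5592 m
Horizontal distance from joint 1 to link-2 COM:
  x_c2 = L1*cos(t1) + Lc2*cos(t1+t2)
       = 2.0*0.5592 + 1.0*-0.6691 = 0.4493 m
tau1 = m1*g*x_c1 + m2*g*x_c2
     = 3*9.81*0.5592 + 10*9.81*0.4493
     = 16.457 + 44.0719
     = 60.529 Nm


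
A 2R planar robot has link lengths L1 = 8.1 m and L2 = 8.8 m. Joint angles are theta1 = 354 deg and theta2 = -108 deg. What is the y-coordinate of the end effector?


Convert angles to radians: theta1 = 6.1785, theta2 = -1.885
y = L1*sin(theta1) + L2*sin(theta1+theta2)
y = -0.8467 + -8.0392
y = -8.8859


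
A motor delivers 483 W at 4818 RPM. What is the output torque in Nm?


omega = 4818 * 2*pi/60 = 504.5398 rad/s
tau = P / omega = 483 / 504.5398
= 0.9573 Nm


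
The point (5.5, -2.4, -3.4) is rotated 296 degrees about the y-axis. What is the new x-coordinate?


Rotation about y-axis: x' = x*cos(theta) + z*sin(theta)
= 5.5 * 0.4384 + -3.4 * -0.8988
= 5.4669


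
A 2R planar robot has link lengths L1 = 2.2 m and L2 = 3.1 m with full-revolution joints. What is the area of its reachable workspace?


r_max = L1 + L2 = 5.3 m
r_min = |L1 - L2| = 0.9 m
Area = pi*(r_max^2 - r_min^2)
= pi*(28.09 - 0.81)
= pi * 27.28
= 85.7026 m^2


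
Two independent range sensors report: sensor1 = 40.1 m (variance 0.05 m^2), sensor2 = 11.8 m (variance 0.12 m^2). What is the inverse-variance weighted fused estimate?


w1 = (1/var1) / (1/var1 + 1/var2)
   = 20.0 / (20.0 + 8.3333) = 0.7059
w2 = 1 - w1 = 0.2941
fused = w1*s1 + w2*s2 = 28.3059 + 3.4706
= 31.7765 m


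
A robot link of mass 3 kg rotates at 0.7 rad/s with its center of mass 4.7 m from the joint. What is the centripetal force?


F = m * omega^2 * r
= 3 * 0.7^2 * 4.7
= 3 * 0.49 * 4.7
= 6.909 N


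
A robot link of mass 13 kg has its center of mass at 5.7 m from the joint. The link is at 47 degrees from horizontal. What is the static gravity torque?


tau = m*g*L*cos(angle)
= 13 * 9.81 * 5.7 * cos(47 deg)
= 13 * 9.81 * 5.7 * 0.682
= 495.7589 Nm


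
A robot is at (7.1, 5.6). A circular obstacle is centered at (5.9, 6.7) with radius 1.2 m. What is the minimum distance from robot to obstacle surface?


center_dist = sqrt((7.1-5.9)^2 + (5.6-6.7)^2)
= sqrt(1.44 + 1.21)
= 1.6279
min_dist = center_dist - radius = 1.6279 - 1.2 = 0.4279 m


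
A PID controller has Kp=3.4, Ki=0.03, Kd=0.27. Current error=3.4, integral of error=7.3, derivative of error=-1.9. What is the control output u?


u = Kp*e + Ki*int(e) + Kd*de/dt
= 3.4*3.4 + 0.03*7.3 + 0.27*(-1.9)
= 11.56 + 0.219 + -0.513
= 11.266


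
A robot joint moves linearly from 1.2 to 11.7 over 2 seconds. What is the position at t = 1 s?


s = t/T = 1/2 = 0.5
p(t) = p0 + (pf-p0)*s
= 1.2 + (11.7 - 1.2) * 0.5
= 6.45


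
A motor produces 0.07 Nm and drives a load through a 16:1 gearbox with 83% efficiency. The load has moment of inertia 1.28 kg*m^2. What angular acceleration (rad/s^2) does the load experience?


tau_out = tau_motor * N * eta
= 0.07 * 16 * 0.83 = 0.9296 Nm
alpha = tau_out / I = 0.9296 / 1.28
= 0.7263 rad/s^2


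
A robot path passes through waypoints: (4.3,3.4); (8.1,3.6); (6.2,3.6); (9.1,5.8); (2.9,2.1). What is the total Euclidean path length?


Segment lengths:
  seg1 = sqrt((3.8)^2 + (0.2)^2) = 3.8053
  seg2 = sqrt((-1.9)^2 + (0.0)^2) = 1.9
  seg3 = sqrt((2.9)^2 + (2.2)^2) = 3.6401
  seg4 = sqrt((-6.2)^2 + (-3.7)^2) = 7.2201
Total = 16.5654


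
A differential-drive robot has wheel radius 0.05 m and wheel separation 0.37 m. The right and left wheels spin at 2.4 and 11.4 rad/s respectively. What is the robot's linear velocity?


vR = r*wR = 0.05*2.4 = 0.12 m/s
vL = r*wL = 0.05*11.4 = 0.57 m/s
v = (vR+vL)/2 = 0.345 m/s
omega = (vR-vL)/L = -1.2162 rad/s
linear velocity = 0.345 m/s


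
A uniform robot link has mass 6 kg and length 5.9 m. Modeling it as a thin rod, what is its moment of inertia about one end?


I = (1/3) * m * L^2
= (1/3) * 6 * 5.9^2
= 0.333333 * 6 * 34.81
= 69.62 kg*m^2


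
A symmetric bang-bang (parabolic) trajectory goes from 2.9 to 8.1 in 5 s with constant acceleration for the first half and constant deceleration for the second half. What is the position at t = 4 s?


Symmetric rest-to-rest: each phase covers (pf-p0)/2 in time T/2. 0.5*a*(T/2)^2 = (pf-p0)/2 => a = 4*(pf-p0)/T^2
a = 4*(8.1-2.9)/5^2 = 0.832
t = 4 is in the deceleration phase (t > T/2).
p = pf - 0.5*a*(T-t)^2 = 8.1 - 0.5*0.832*1^2
= 7.684


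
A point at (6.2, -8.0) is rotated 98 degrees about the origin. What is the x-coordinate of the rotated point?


x' = x*cos(theta) - y*sin(theta)
cos(98 deg) = -0.1392, sin(98 deg) = 0.9903
x' = 6.2 * -0.1392 - -8.0 * 0.9903
= -0.8629 - -7.9221
= 7.0593


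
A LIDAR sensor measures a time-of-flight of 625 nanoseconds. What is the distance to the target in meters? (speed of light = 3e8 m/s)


tof = 625 ns = 6.25e-07 s
dist = c * tof / 2
= 3e8 * 6.25e-07 / 2
= 93.75 m


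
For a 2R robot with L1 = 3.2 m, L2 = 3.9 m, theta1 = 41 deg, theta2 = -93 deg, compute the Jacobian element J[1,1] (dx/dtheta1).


J[1,1] = -L1*sin(t1) - L2*sin(t1+t2)
= -3.2*sin(41) - 3.9*sin(-52)
= 0.9739


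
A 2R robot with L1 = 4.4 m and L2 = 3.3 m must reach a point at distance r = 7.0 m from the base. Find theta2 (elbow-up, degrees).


cos(theta2) = (r^2 - L1^2 - L2^2) / (2*L1*L2)
cos(theta2) = (49.0 - 19.36 - 10.89) / 29.04
cos(theta2) = 0.645661
theta2 = 49.7847 degrees


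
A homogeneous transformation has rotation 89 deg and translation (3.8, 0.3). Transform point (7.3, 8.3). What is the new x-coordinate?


x' = cos(theta)*px - sin(theta)*py + tx
= 0.0175*7.3 - 0.9998*8.3 + 3.8
= -4.3713


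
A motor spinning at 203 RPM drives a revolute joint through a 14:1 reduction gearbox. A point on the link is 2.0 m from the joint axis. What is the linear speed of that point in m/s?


omega_motor = 203 * 2*pi/60 = 21.2581 rad/s
omega_joint = omega_motor / 14 = 1.5184 rad/s
v = omega_joint * r = 1.5184 * 2.0
= 3.0369 m/s


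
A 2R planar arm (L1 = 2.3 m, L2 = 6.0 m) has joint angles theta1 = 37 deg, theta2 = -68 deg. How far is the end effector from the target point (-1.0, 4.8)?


End effector via forward kinematics:
x = L1*cos(t1) + L2*cos(t1+t2) = 6.9799
y = L1*sin(t1) + L2*sin(t1+t2) = -1.7061
Distance to target:
d = sqrt((-1.0 - 6.9799)^2 + (4.8 - -1.7061)^2)
= sqrt(63.6783 + 42.3287)
= 10.296 m


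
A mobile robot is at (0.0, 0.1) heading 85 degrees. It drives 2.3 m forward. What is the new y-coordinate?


y_new = y0 + d*sin(theta)
= 0.1 + 2.3*sin(85)
= 0.1 + 2.2912
= 2.3912


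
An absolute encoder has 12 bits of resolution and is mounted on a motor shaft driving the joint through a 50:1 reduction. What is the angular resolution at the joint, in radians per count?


counts = 2^12 = 4096
effective counts at joint = 4096 * 50 = 204800
resolution = 2*pi / 204800
= 3.0680e-05 rad/count


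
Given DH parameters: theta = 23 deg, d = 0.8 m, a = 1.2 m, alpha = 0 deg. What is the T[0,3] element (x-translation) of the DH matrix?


T[0,3] = a * cos(theta)
= 1.2 * cos(23 deg)
= 1.2 * 0.9205
= 1.1046


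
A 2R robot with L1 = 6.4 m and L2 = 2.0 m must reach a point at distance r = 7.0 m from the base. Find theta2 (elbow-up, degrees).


cos(theta2) = (r^2 - L1^2 - L2^2) / (2*L1*L2)
cos(theta2) = (49.0 - 40.96 - 4.0) / 25.6
cos(theta2) = 0.157812
theta2 = 80.9201 degrees


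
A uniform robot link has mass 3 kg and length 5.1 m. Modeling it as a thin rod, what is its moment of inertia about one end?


I = (1/3) * m * L^2
= (1/3) * 3 * 5.1^2
= 0.333333 * 3 * 26.01
= 26.01 kg*m^2


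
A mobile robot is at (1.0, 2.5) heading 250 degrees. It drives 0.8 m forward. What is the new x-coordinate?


x_new = x0 + d*cos(theta)
= 1.0 + 0.8*cos(250)
= 1.0 + -0.2736
= 0.7264


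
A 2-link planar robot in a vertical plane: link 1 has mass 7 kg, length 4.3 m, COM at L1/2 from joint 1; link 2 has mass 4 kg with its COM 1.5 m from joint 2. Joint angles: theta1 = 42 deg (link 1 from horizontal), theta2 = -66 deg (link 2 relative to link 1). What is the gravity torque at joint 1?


Horizontal distance from joint 1 to link-1 COM:
  x_c1 = (L1/2)*cos(t1) = 2.15 * 0.7431 = 1.5978 m
Horizontal distance from joint 1 to link-2 COM:
  x_c2 = L1*cos(t1) + Lc2*cos(t1+t2)
       = 4.3*0.7431 + 1.5*0.9135 = 4.5658 m
tau1 = m1*g*x_c1 + m2*g*x_c2
     = 7*9.81*1.5978 + 4*9.81*4.5658
     = 109.7183 + 179.1636
     = 288.8819 Nm


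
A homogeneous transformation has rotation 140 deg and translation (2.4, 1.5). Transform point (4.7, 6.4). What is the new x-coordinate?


x' = cos(theta)*px - sin(theta)*py + tx
= -0.766*4.7 - 0.6428*6.4 + 2.4
= -5.3142


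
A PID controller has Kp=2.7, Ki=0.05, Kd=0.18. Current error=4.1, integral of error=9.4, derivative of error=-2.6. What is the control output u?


u = Kp*e + Ki*int(e) + Kd*de/dt
= 2.7*4.1 + 0.05*9.4 + 0.18*(-2.6)
= 11.07 + 0.47 + -0.468
= 11.072


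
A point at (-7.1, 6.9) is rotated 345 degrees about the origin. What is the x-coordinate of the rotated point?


x' = x*cos(theta) - y*sin(theta)
cos(345 deg) = 0.9659, sin(345 deg) = -0.2588
x' = -7.1 * 0.9659 - 6.9 * -0.2588
= -6.8581 - -1.7859
= -5.0722


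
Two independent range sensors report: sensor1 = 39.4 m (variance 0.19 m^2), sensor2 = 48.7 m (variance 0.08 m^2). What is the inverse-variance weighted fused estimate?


w1 = (1/var1) / (1/var1 + 1/var2)
   = 5.2632 / (5.2632 + 12.5) = 0.2963
w2 = 1 - w1 = 0.7037
fused = w1*s1 + w2*s2 = 11.6741 + 34.2704
= 45.9444 m


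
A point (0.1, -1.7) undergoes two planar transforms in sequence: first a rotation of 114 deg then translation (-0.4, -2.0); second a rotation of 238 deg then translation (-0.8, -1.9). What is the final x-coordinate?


After transform 1:
x1 = cos(114)*0.1 - sin(114)*-1.7 + -0.4 = 1.1124
y1 = sin(114)*0.1 + cos(114)*-1.7 + -2.0 = -1.2172
After transform 2:
x2 = cos(238)*1.1124 - sin(238)*-1.2172 + -0.8
= -2.4217


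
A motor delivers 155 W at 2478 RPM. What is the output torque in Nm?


omega = 2478 * 2*pi/60 = 259.4956 rad/s
tau = P / omega = 155 / 259.4956
= 0.5973 Nm


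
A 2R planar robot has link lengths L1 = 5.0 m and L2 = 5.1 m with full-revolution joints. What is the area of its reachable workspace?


r_max = L1 + L2 = 10.1 m
r_min = |L1 - L2| = 0.1 m
Area = pi*(r_max^2 - r_min^2)
= pi*(102.01 - 0.01)
= pi * 102.0
= 320.4425 m^2


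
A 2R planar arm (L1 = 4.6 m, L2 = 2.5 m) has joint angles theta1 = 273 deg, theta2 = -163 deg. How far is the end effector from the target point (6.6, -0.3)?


End effector via forward kinematics:
x = L1*cos(t1) + L2*cos(t1+t2) = -0.6143
y = L1*sin(t1) + L2*sin(t1+t2) = -2.2445
Distance to target:
d = sqrt((6.6 - -0.6143)^2 + (-0.3 - -2.2445)^2)
= sqrt(52.0462 + 3.7809)
= 7.4718 m


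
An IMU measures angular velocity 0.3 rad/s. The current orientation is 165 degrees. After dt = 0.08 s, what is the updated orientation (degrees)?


delta_theta = w * dt = 0.3 * 0.08 = 0.024 rad
= 1.3751 deg
theta_new = 165 + 1.3751 = 166.3751 deg


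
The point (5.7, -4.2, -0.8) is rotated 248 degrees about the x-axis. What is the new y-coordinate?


Rotation about x-axis: y' = y*cos(theta) - z*sin(theta)
= -4.2 * -0.3746 - -0.8 * -0.9272
= 0.8316


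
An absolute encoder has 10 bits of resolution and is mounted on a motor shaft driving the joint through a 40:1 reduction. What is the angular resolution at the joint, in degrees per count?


counts = 2^10 = 1024
effective counts at joint = 1024 * 40 = 40960
resolution = 360 / 40960
= 0.0088 deg/count


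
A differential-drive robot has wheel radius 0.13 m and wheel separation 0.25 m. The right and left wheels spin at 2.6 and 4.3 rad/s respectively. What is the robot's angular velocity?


vR = r*wR = 0.13*2.6 = 0.338 m/s
vL = r*wL = 0.13*4.3 = 0.559 m/s
v = (vR+vL)/2 = 0.4485 m/s
omega = (vR-vL)/L = -0.884 rad/s
angular velocity = -0.884 rad/s


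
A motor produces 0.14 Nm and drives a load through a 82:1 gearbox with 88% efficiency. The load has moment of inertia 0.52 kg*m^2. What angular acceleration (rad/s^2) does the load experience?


tau_out = tau_motor * N * eta
= 0.14 * 82 * 0.88 = 10.1024 Nm
alpha = tau_out / I = 10.1024 / 0.52
= 19.4277 rad/s^2


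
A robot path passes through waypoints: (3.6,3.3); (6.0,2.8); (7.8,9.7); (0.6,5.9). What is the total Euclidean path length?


Segment lengths:
  seg1 = sqrt((2.4)^2 + (-0.5)^2) = 2.4515
  seg2 = sqrt((1.8)^2 + (6.9)^2) = 7.1309
  seg3 = sqrt((-7.2)^2 + (-3.8)^2) = 8.1413
Total = 17.7237


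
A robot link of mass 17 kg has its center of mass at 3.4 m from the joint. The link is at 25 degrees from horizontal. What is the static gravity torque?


tau = m*g*L*cos(angle)
= 17 * 9.81 * 3.4 * cos(25 deg)
= 17 * 9.81 * 3.4 * 0.9063
= 513.8928 Nm


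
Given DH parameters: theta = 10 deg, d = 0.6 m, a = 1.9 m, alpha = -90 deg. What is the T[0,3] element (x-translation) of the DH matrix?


T[0,3] = a * cos(theta)
= 1.9 * cos(10 deg)
= 1.9 * 0.9848
= 1.8711


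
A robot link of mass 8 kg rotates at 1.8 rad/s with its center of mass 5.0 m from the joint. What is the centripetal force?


F = m * omega^2 * r
= 8 * 1.8^2 * 5.0
= 8 * 3.24 * 5.0
= 129.6 N


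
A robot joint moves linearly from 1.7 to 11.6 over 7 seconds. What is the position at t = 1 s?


s = t/T = 1/7 = 0.1429
p(t) = p0 + (pf-p0)*s
= 1.7 + (11.6 - 1.7) * 0.1429
= 3.1143


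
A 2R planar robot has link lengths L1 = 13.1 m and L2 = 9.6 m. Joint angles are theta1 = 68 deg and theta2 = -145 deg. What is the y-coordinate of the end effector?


Convert angles to radians: theta1 = 1.1868, theta2 = -2.5307
y = L1*sin(theta1) + L2*sin(theta1+theta2)
y = 12.1461 + -9.354
y = 2.7922


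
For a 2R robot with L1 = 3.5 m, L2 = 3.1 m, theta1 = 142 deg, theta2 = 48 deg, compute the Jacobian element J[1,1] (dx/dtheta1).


J[1,1] = -L1*sin(t1) - L2*sin(t1+t2)
= -3.5*sin(142) - 3.1*sin(190)
= -1.6165


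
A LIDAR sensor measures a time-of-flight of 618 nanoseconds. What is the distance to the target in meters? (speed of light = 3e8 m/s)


tof = 618 ns = 6.18e-07 s
dist = c * tof / 2
= 3e8 * 6.18e-07 / 2
= 92.7 m


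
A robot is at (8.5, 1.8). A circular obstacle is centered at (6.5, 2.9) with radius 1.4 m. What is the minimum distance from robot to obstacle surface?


center_dist = sqrt((8.5-6.5)^2 + (1.8-2.9)^2)
= sqrt(4.0 + 1.21)
= 2.2825
min_dist = center_dist - radius = 2.2825 - 1.4 = 0.8825 m


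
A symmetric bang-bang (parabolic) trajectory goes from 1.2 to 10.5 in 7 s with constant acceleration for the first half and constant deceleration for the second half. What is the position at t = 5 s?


Symmetric rest-to-rest: each phase covers (pf-p0)/2 in time T/2. 0.5*a*(T/2)^2 = (pf-p0)/2 => a = 4*(pf-p0)/T^2
a = 4*(10.5-1.2)/7^2 = 0.7592
t = 5 is in the deceleration phase (t > T/2).
p = pf - 0.5*a*(T-t)^2 = 10.5 - 0.5*0.7592*2^2
= 8.9816


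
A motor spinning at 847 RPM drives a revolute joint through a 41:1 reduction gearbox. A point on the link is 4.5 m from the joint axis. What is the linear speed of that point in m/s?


omega_motor = 847 * 2*pi/60 = 88.6976 rad/s
omega_joint = omega_motor / 41 = 2.1634 rad/s
v = omega_joint * r = 2.1634 * 4.5
= 9.7351 m/s


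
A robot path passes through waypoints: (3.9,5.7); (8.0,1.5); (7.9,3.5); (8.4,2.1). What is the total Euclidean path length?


Segment lengths:
  seg1 = sqrt((4.1)^2 + (-4.2)^2) = 5.8694
  seg2 = sqrt((-0.1)^2 + (2.0)^2) = 2.0025
  seg3 = sqrt((0.5)^2 + (-1.4)^2) = 1.4866
Total = 9.3585


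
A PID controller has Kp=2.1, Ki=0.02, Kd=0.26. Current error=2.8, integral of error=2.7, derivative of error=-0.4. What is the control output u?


u = Kp*e + Ki*int(e) + Kd*de/dt
= 2.1*2.8 + 0.02*2.7 + 0.26*(-0.4)
= 5.88 + 0.054 + -0.104
= 5.83


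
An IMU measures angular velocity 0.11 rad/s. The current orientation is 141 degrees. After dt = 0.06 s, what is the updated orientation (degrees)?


delta_theta = w * dt = 0.11 * 0.06 = 0.0066 rad
= 0.3782 deg
theta_new = 141 + 0.3782 = 141.3782 deg


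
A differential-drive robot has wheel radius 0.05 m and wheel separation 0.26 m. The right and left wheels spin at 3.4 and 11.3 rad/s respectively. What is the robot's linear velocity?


vR = r*wR = 0.05*3.4 = 0.17 m/s
vL = r*wL = 0.05*11.3 = 0.565 m/s
v = (vR+vL)/2 = 0.3675 m/s
omega = (vR-vL)/L = -1.5192 rad/s
linear velocity = 0.3675 m/s


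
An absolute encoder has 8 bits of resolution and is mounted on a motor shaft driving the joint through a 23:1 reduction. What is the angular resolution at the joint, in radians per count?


counts = 2^8 = 256
effective counts at joint = 256 * 23 = 5888
resolution = 2*pi / 5888
= 0.0011 rad/count


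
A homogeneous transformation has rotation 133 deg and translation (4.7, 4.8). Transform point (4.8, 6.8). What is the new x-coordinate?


x' = cos(theta)*px - sin(theta)*py + tx
= -0.682*4.8 - 0.7314*6.8 + 4.7
= -3.5468


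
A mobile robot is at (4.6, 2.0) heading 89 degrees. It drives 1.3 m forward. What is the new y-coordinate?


y_new = y0 + d*sin(theta)
= 2.0 + 1.3*sin(89)
= 2.0 + 1.2998
= 3.2998


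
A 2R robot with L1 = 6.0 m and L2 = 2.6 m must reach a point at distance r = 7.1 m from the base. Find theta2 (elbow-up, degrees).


cos(theta2) = (r^2 - L1^2 - L2^2) / (2*L1*L2)
cos(theta2) = (50.41 - 36.0 - 6.76) / 31.2
cos(theta2) = 0.245192
theta2 = 75.8068 degrees


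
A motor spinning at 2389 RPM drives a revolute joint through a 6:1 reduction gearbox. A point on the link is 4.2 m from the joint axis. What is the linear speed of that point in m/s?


omega_motor = 2389 * 2*pi/60 = 250.1755 rad/s
omega_joint = omega_motor / 6 = 41.6959 rad/s
v = omega_joint * r = 41.6959 * 4.2
= 175.1228 m/s


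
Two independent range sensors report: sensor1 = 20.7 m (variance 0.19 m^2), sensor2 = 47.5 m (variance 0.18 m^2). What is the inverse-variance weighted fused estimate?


w1 = (1/var1) / (1/var1 + 1/var2)
   = 5.2632 / (5.2632 + 5.5556) = 0.4865
w2 = 1 - w1 = 0.5135
fused = w1*s1 + w2*s2 = 10.0703 + 24.3919
= 34.4622 m


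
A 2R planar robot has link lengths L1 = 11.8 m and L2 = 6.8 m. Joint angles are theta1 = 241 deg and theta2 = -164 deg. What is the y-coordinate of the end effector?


Convert angles to radians: theta1 = 4.2062, theta2 = -2.8623
y = L1*sin(theta1) + L2*sin(theta1+theta2)
y = -10.3205 + 6.6257
y = -3.6948


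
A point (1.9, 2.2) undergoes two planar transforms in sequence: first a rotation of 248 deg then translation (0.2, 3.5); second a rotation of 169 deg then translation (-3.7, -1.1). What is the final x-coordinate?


After transform 1:
x1 = cos(248)*1.9 - sin(248)*2.2 + 0.2 = 1.5281
y1 = sin(248)*1.9 + cos(248)*2.2 + 3.5 = 0.9142
After transform 2:
x2 = cos(169)*1.5281 - sin(169)*0.9142 + -3.7
= -5.3744


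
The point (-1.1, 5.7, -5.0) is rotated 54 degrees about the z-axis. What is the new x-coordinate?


Rotation about z-axis: x' = x*cos(theta) - y*sin(theta)
= -1.1 * 0.5878 - 5.7 * 0.809
= -5.258


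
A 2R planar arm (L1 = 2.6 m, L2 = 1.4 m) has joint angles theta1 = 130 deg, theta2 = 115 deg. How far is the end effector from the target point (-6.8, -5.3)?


End effector via forward kinematics:
x = L1*cos(t1) + L2*cos(t1+t2) = -2.2629
y = L1*sin(t1) + L2*sin(t1+t2) = 0.7229
Distance to target:
d = sqrt((-6.8 - -2.2629)^2 + (-5.3 - 0.7229)^2)
= sqrt(20.5852 + 36.2751)
= 7.5406 m


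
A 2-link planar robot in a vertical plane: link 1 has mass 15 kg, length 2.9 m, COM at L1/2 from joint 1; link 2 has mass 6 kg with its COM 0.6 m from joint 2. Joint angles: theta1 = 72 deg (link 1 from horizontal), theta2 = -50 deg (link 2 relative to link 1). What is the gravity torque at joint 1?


Horizontal distance from joint 1 to link-1 COM:
  x_c1 = (L1/2)*cos(t1) = 1.45 * 0.309 = 0.4481 m
Horizontal distance from joint 1 to link-2 COM:
  x_c2 = L1*cos(t1) + Lc2*cos(t1+t2)
       = 2.9*0.309 + 0.6*0.9272 = 1.4525 m
tau1 = m1*g*x_c1 + m2*g*x_c2
     = 15*9.81*0.4481 + 6*9.81*1.4525
     = 65.9342 + 85.4918
     = 151.426 Nm


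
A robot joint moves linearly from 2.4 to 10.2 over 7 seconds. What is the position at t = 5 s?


s = t/T = 5/7 = 0.7143
p(t) = p0 + (pf-p0)*s
= 2.4 + (10.2 - 2.4) * 0.7143
= 7.9714


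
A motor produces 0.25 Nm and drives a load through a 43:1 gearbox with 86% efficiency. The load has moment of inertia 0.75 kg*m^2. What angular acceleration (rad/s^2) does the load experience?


tau_out = tau_motor * N * eta
= 0.25 * 43 * 0.86 = 9.245 Nm
alpha = tau_out / I = 9.245 / 0.75
= 12.3267 rad/s^2


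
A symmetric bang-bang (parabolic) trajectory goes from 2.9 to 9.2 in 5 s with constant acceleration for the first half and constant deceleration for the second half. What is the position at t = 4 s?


Symmetric rest-to-rest: each phase covers (pf-p0)/2 in time T/2. 0.5*a*(T/2)^2 = (pf-p0)/2 => a = 4*(pf-p0)/T^2
a = 4*(9.2-2.9)/5^2 = 1.008
t = 4 is in the deceleration phase (t > T/2).
p = pf - 0.5*a*(T-t)^2 = 9.2 - 0.5*1.008*1^2
= 8.696


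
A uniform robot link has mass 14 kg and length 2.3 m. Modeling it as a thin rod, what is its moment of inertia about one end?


I = (1/3) * m * L^2
= (1/3) * 14 * 2.3^2
= 0.333333 * 14 * 5.29
= 24.6867 kg*m^2


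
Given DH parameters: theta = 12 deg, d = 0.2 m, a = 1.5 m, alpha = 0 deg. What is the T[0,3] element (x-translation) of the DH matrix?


T[0,3] = a * cos(theta)
= 1.5 * cos(12 deg)
= 1.5 * 0.9781
= 1.4672


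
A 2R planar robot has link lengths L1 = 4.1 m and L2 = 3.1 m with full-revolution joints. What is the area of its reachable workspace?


r_max = L1 + L2 = 7.2 m
r_min = |L1 - L2| = 1.0 m
Area = pi*(r_max^2 - r_min^2)
= pi*(51.84 - 1.0)
= pi * 50.84
= 159.7186 m^2


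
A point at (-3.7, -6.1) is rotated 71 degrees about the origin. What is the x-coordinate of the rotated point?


x' = x*cos(theta) - y*sin(theta)
cos(71 deg) = 0.3256, sin(71 deg) = 0.9455
x' = -3.7 * 0.3256 - -6.1 * 0.9455
= -1.2046 - -5.7677
= 4.5631


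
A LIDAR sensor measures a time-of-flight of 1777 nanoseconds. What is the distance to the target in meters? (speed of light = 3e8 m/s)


tof = 1777 ns = 1.777e-06 s
dist = c * tof / 2
= 3e8 * 1.777e-06 / 2
= 266.55 m


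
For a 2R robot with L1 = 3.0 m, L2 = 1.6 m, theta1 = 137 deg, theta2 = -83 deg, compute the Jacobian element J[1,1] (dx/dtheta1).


J[1,1] = -L1*sin(t1) - L2*sin(t1+t2)
= -3.0*sin(137) - 1.6*sin(54)
= -3.3404


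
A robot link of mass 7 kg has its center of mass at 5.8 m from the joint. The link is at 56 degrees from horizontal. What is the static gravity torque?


tau = m*g*L*cos(angle)
= 7 * 9.81 * 5.8 * cos(56 deg)
= 7 * 9.81 * 5.8 * 0.5592
= 222.7187 Nm


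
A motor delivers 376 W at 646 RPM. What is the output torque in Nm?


omega = 646 * 2*pi/60 = 67.649 rad/s
tau = P / omega = 376 / 67.649
= 5.5581 Nm


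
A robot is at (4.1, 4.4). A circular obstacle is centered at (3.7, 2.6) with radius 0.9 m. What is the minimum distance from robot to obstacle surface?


center_dist = sqrt((4.1-3.7)^2 + (4.4-2.6)^2)
= sqrt(0.16 + 3.24)
= 1.8439
min_dist = center_dist - radius = 1.8439 - 0.9 = 0.9439 m


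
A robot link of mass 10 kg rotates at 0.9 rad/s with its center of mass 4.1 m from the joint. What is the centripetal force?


F = m * omega^2 * r
= 10 * 0.9^2 * 4.1
= 10 * 0.81 * 4.1
= 33.21 N


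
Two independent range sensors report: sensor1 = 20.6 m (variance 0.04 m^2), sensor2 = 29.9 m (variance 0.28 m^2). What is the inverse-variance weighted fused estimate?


w1 = (1/var1) / (1/var1 + 1/var2)
   = 25.0 / (25.0 + 3.5714) = 0.875
w2 = 1 - w1 = 0.125
fused = w1*s1 + w2*s2 = 18.025 + 3.7375
= 21.7625 m


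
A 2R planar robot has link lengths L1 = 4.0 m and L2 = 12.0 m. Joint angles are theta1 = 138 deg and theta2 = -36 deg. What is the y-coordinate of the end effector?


Convert angles to radians: theta1 = 2.4086, theta2 = -0.6283
y = L1*sin(theta1) + L2*sin(theta1+theta2)
y = 2.6765 + 11.7378
y = 14.4143


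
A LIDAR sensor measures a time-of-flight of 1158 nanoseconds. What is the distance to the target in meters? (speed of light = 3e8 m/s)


tof = 1158 ns = 1.158e-06 s
dist = c * tof / 2
= 3e8 * 1.158e-06 / 2
= 173.7 m


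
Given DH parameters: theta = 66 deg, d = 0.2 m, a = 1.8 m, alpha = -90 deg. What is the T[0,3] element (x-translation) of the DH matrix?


T[0,3] = a * cos(theta)
= 1.8 * cos(66 deg)
= 1.8 * 0.4067
= 0.7321


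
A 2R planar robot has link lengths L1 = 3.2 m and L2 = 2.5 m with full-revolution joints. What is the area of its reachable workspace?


r_max = L1 + L2 = 5.7 m
r_min = |L1 - L2| = 0.7 m
Area = pi*(r_max^2 - r_min^2)
= pi*(32.49 - 0.49)
= pi * 32.0
= 100.531 m^2


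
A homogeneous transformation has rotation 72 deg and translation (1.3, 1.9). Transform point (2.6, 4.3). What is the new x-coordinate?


x' = cos(theta)*px - sin(theta)*py + tx
= 0.309*2.6 - 0.9511*4.3 + 1.3
= -1.9861


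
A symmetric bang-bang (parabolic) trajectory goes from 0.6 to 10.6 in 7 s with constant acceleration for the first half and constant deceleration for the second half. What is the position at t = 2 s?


Symmetric rest-to-rest: each phase covers (pf-p0)/2 in time T/2. 0.5*a*(T/2)^2 = (pf-p0)/2 => a = 4*(pf-p0)/T^2
a = 4*(10.6-0.6)/7^2 = 0.8163
t = 2 is in the acceleration phase (t <= T/2).
p = p0 + 0.5*a*t^2 = 0.6 + 0.5*0.8163*2^2
= 2.2327


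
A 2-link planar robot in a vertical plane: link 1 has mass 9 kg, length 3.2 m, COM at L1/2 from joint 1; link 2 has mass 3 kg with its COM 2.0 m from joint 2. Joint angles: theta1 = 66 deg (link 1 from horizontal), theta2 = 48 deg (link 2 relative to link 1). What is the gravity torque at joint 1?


Horizontal distance from joint 1 to link-1 COM:
  x_c1 = (L1/2)*cos(t1) = 1.6 * 0.4067 = 0.6508 m
Horizontal distance from joint 1 to link-2 COM:
  x_c2 = L1*cos(t1) + Lc2*cos(t1+t2)
       = 3.2*0.4067 + 2.0*-0.4067 = 0.4881 m
tau1 = m1*g*x_c1 + m2*g*x_c2
     = 9*9.81*0.6508 + 3*9.81*0.4881
     = 57.4572 + 14.3643
     = 71.8216 Nm


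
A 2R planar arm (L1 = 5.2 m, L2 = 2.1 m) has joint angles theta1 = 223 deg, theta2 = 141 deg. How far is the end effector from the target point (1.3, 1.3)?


End effector via forward kinematics:
x = L1*cos(t1) + L2*cos(t1+t2) = -1.7082
y = L1*sin(t1) + L2*sin(t1+t2) = -3.3999
Distance to target:
d = sqrt((1.3 - -1.7082)^2 + (1.3 - -3.3999)^2)
= sqrt(9.049 + 22.0891)
= 5.5802 m


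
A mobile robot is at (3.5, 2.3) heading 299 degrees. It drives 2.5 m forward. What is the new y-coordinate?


y_new = y0 + d*sin(theta)
= 2.3 + 2.5*sin(299)
= 2.3 + -2.1865
= 0.1135


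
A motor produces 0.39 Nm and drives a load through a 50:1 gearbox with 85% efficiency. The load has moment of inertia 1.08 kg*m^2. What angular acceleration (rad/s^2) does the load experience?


tau_out = tau_motor * N * eta
= 0.39 * 50 * 0.85 = 16.575 Nm
alpha = tau_out / I = 16.575 / 1.08
= 15.3472 rad/s^2


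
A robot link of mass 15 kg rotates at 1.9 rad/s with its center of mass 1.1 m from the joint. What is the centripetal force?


F = m * omega^2 * r
= 15 * 1.9^2 * 1.1
= 15 * 3.61 * 1.1
= 59.565 N


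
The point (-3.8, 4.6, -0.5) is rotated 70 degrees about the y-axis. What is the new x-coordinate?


Rotation about y-axis: x' = x*cos(theta) + z*sin(theta)
= -3.8 * 0.342 + -0.5 * 0.9397
= -1.7695


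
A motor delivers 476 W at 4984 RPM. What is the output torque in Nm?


omega = 4984 * 2*pi/60 = 521.9233 rad/s
tau = P / omega = 476 / 521.9233
= 0.912 Nm


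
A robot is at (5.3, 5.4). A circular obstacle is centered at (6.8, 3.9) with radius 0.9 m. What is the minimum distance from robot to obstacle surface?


center_dist = sqrt((5.3-6.8)^2 + (5.4-3.9)^2)
= sqrt(2.25 + 2.25)
= 2.1213
min_dist = center_dist - radius = 2.1213 - 0.9 = 1.2213 m


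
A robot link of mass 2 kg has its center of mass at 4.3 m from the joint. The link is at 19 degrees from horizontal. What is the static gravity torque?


tau = m*g*L*cos(angle)
= 2 * 9.81 * 4.3 * cos(19 deg)
= 2 * 9.81 * 4.3 * 0.9455
= 79.7696 Nm


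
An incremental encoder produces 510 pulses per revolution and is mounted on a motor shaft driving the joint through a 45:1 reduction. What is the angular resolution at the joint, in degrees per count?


counts per rev = 510
effective counts at joint = 510 * 45 = 22950
resolution = 360 / 22950
= 0.0157 deg/count


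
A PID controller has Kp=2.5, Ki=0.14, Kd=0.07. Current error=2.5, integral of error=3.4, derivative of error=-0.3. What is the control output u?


u = Kp*e + Ki*int(e) + Kd*de/dt
= 2.5*2.5 + 0.14*3.4 + 0.07*(-0.3)
= 6.25 + 0.476 + -0.021
= 6.705


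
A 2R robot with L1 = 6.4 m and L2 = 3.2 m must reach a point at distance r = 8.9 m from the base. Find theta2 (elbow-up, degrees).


cos(theta2) = (r^2 - L1^2 - L2^2) / (2*L1*L2)
cos(theta2) = (79.21 - 40.96 - 10.24) / 40.96
cos(theta2) = 0.683838
theta2 = 46.8557 degrees


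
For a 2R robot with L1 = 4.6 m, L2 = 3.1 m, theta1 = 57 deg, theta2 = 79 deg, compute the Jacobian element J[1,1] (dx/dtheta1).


J[1,1] = -L1*sin(t1) - L2*sin(t1+t2)
= -4.6*sin(57) - 3.1*sin(136)
= -6.0113


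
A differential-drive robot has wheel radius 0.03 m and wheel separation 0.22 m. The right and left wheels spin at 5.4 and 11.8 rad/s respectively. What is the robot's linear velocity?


vR = r*wR = 0.03*5.4 = 0.162 m/s
vL = r*wL = 0.03*11.8 = 0.354 m/s
v = (vR+vL)/2 = 0.258 m/s
omega = (vR-vL)/L = -0.8727 rad/s
linear velocity = 0.258 m/s


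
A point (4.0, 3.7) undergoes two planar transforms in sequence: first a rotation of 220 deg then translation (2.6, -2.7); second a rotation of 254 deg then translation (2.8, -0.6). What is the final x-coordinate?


After transform 1:
x1 = cos(220)*4.0 - sin(220)*3.7 + 2.6 = 1.9141
y1 = sin(220)*4.0 + cos(220)*3.7 + -2.7 = -8.1055
After transform 2:
x2 = cos(254)*1.9141 - sin(254)*-8.1055 + 2.8
= -5.5191
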